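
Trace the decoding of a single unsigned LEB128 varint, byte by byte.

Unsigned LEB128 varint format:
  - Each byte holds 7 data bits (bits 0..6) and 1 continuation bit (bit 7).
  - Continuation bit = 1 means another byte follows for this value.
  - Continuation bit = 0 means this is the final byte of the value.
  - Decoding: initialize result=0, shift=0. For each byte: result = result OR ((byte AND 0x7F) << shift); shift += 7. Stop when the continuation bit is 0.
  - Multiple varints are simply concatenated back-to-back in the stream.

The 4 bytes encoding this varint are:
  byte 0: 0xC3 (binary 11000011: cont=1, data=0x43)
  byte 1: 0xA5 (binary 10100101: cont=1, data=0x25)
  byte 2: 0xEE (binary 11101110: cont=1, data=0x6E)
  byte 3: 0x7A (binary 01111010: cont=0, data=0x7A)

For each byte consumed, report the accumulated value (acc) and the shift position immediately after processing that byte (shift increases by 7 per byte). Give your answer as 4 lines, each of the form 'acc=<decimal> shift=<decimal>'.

Answer: acc=67 shift=7
acc=4803 shift=14
acc=1807043 shift=21
acc=257659587 shift=28

Derivation:
byte 0=0xC3: payload=0x43=67, contrib = 67<<0 = 67; acc -> 67, shift -> 7
byte 1=0xA5: payload=0x25=37, contrib = 37<<7 = 4736; acc -> 4803, shift -> 14
byte 2=0xEE: payload=0x6E=110, contrib = 110<<14 = 1802240; acc -> 1807043, shift -> 21
byte 3=0x7A: payload=0x7A=122, contrib = 122<<21 = 255852544; acc -> 257659587, shift -> 28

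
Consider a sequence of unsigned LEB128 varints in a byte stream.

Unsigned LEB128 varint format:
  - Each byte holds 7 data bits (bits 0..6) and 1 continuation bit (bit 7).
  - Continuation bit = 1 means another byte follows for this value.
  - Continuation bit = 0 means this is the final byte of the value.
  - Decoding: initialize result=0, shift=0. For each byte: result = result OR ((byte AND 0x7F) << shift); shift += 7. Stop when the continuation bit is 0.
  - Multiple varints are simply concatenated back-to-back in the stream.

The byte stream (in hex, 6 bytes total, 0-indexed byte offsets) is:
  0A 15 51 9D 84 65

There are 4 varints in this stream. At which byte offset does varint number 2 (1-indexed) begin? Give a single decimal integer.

  byte[0]=0x0A cont=0 payload=0x0A=10: acc |= 10<<0 -> acc=10 shift=7 [end]
Varint 1: bytes[0:1] = 0A -> value 10 (1 byte(s))
  byte[1]=0x15 cont=0 payload=0x15=21: acc |= 21<<0 -> acc=21 shift=7 [end]
Varint 2: bytes[1:2] = 15 -> value 21 (1 byte(s))
  byte[2]=0x51 cont=0 payload=0x51=81: acc |= 81<<0 -> acc=81 shift=7 [end]
Varint 3: bytes[2:3] = 51 -> value 81 (1 byte(s))
  byte[3]=0x9D cont=1 payload=0x1D=29: acc |= 29<<0 -> acc=29 shift=7
  byte[4]=0x84 cont=1 payload=0x04=4: acc |= 4<<7 -> acc=541 shift=14
  byte[5]=0x65 cont=0 payload=0x65=101: acc |= 101<<14 -> acc=1655325 shift=21 [end]
Varint 4: bytes[3:6] = 9D 84 65 -> value 1655325 (3 byte(s))

Answer: 1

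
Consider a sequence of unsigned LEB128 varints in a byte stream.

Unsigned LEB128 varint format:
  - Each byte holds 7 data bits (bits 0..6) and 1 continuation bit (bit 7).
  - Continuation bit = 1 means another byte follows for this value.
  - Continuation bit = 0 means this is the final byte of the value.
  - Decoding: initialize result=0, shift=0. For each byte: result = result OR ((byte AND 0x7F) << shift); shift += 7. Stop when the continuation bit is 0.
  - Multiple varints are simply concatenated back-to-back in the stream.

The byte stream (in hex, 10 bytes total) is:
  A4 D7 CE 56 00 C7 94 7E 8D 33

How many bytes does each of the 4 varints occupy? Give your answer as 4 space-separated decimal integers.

  byte[0]=0xA4 cont=1 payload=0x24=36: acc |= 36<<0 -> acc=36 shift=7
  byte[1]=0xD7 cont=1 payload=0x57=87: acc |= 87<<7 -> acc=11172 shift=14
  byte[2]=0xCE cont=1 payload=0x4E=78: acc |= 78<<14 -> acc=1289124 shift=21
  byte[3]=0x56 cont=0 payload=0x56=86: acc |= 86<<21 -> acc=181644196 shift=28 [end]
Varint 1: bytes[0:4] = A4 D7 CE 56 -> value 181644196 (4 byte(s))
  byte[4]=0x00 cont=0 payload=0x00=0: acc |= 0<<0 -> acc=0 shift=7 [end]
Varint 2: bytes[4:5] = 00 -> value 0 (1 byte(s))
  byte[5]=0xC7 cont=1 payload=0x47=71: acc |= 71<<0 -> acc=71 shift=7
  byte[6]=0x94 cont=1 payload=0x14=20: acc |= 20<<7 -> acc=2631 shift=14
  byte[7]=0x7E cont=0 payload=0x7E=126: acc |= 126<<14 -> acc=2067015 shift=21 [end]
Varint 3: bytes[5:8] = C7 94 7E -> value 2067015 (3 byte(s))
  byte[8]=0x8D cont=1 payload=0x0D=13: acc |= 13<<0 -> acc=13 shift=7
  byte[9]=0x33 cont=0 payload=0x33=51: acc |= 51<<7 -> acc=6541 shift=14 [end]
Varint 4: bytes[8:10] = 8D 33 -> value 6541 (2 byte(s))

Answer: 4 1 3 2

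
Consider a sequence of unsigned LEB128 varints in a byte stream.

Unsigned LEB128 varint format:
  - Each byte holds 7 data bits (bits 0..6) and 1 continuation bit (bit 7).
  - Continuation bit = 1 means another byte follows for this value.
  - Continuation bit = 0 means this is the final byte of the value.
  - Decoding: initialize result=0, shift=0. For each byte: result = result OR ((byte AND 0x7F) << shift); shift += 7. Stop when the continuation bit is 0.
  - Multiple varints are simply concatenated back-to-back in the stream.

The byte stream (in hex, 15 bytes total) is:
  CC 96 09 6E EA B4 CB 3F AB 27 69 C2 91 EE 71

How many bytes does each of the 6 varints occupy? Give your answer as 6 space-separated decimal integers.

  byte[0]=0xCC cont=1 payload=0x4C=76: acc |= 76<<0 -> acc=76 shift=7
  byte[1]=0x96 cont=1 payload=0x16=22: acc |= 22<<7 -> acc=2892 shift=14
  byte[2]=0x09 cont=0 payload=0x09=9: acc |= 9<<14 -> acc=150348 shift=21 [end]
Varint 1: bytes[0:3] = CC 96 09 -> value 150348 (3 byte(s))
  byte[3]=0x6E cont=0 payload=0x6E=110: acc |= 110<<0 -> acc=110 shift=7 [end]
Varint 2: bytes[3:4] = 6E -> value 110 (1 byte(s))
  byte[4]=0xEA cont=1 payload=0x6A=106: acc |= 106<<0 -> acc=106 shift=7
  byte[5]=0xB4 cont=1 payload=0x34=52: acc |= 52<<7 -> acc=6762 shift=14
  byte[6]=0xCB cont=1 payload=0x4B=75: acc |= 75<<14 -> acc=1235562 shift=21
  byte[7]=0x3F cont=0 payload=0x3F=63: acc |= 63<<21 -> acc=133356138 shift=28 [end]
Varint 3: bytes[4:8] = EA B4 CB 3F -> value 133356138 (4 byte(s))
  byte[8]=0xAB cont=1 payload=0x2B=43: acc |= 43<<0 -> acc=43 shift=7
  byte[9]=0x27 cont=0 payload=0x27=39: acc |= 39<<7 -> acc=5035 shift=14 [end]
Varint 4: bytes[8:10] = AB 27 -> value 5035 (2 byte(s))
  byte[10]=0x69 cont=0 payload=0x69=105: acc |= 105<<0 -> acc=105 shift=7 [end]
Varint 5: bytes[10:11] = 69 -> value 105 (1 byte(s))
  byte[11]=0xC2 cont=1 payload=0x42=66: acc |= 66<<0 -> acc=66 shift=7
  byte[12]=0x91 cont=1 payload=0x11=17: acc |= 17<<7 -> acc=2242 shift=14
  byte[13]=0xEE cont=1 payload=0x6E=110: acc |= 110<<14 -> acc=1804482 shift=21
  byte[14]=0x71 cont=0 payload=0x71=113: acc |= 113<<21 -> acc=238782658 shift=28 [end]
Varint 6: bytes[11:15] = C2 91 EE 71 -> value 238782658 (4 byte(s))

Answer: 3 1 4 2 1 4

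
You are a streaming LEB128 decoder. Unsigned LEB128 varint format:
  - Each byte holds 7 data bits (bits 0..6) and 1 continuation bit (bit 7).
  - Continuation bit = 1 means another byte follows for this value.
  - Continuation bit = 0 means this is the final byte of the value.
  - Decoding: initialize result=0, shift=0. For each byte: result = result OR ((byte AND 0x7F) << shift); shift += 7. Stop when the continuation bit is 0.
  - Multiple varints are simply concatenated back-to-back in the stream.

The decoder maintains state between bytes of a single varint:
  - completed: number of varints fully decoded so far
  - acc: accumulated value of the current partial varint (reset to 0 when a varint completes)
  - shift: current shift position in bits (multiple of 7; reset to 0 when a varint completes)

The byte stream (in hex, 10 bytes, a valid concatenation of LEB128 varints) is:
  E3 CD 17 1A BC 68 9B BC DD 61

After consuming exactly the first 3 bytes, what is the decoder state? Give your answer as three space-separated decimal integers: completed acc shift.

byte[0]=0xE3 cont=1 payload=0x63: acc |= 99<<0 -> completed=0 acc=99 shift=7
byte[1]=0xCD cont=1 payload=0x4D: acc |= 77<<7 -> completed=0 acc=9955 shift=14
byte[2]=0x17 cont=0 payload=0x17: varint #1 complete (value=386787); reset -> completed=1 acc=0 shift=0

Answer: 1 0 0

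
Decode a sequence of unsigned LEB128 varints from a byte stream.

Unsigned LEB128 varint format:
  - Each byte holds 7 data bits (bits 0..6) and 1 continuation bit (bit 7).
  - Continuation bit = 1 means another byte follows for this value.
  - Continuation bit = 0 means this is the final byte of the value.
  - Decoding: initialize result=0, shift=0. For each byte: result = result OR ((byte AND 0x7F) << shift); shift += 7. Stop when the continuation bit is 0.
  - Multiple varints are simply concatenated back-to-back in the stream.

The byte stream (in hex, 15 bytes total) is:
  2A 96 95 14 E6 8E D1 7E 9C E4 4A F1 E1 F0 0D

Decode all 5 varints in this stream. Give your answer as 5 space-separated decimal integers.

Answer: 42 330390 265570150 1225244 29110513

Derivation:
  byte[0]=0x2A cont=0 payload=0x2A=42: acc |= 42<<0 -> acc=42 shift=7 [end]
Varint 1: bytes[0:1] = 2A -> value 42 (1 byte(s))
  byte[1]=0x96 cont=1 payload=0x16=22: acc |= 22<<0 -> acc=22 shift=7
  byte[2]=0x95 cont=1 payload=0x15=21: acc |= 21<<7 -> acc=2710 shift=14
  byte[3]=0x14 cont=0 payload=0x14=20: acc |= 20<<14 -> acc=330390 shift=21 [end]
Varint 2: bytes[1:4] = 96 95 14 -> value 330390 (3 byte(s))
  byte[4]=0xE6 cont=1 payload=0x66=102: acc |= 102<<0 -> acc=102 shift=7
  byte[5]=0x8E cont=1 payload=0x0E=14: acc |= 14<<7 -> acc=1894 shift=14
  byte[6]=0xD1 cont=1 payload=0x51=81: acc |= 81<<14 -> acc=1328998 shift=21
  byte[7]=0x7E cont=0 payload=0x7E=126: acc |= 126<<21 -> acc=265570150 shift=28 [end]
Varint 3: bytes[4:8] = E6 8E D1 7E -> value 265570150 (4 byte(s))
  byte[8]=0x9C cont=1 payload=0x1C=28: acc |= 28<<0 -> acc=28 shift=7
  byte[9]=0xE4 cont=1 payload=0x64=100: acc |= 100<<7 -> acc=12828 shift=14
  byte[10]=0x4A cont=0 payload=0x4A=74: acc |= 74<<14 -> acc=1225244 shift=21 [end]
Varint 4: bytes[8:11] = 9C E4 4A -> value 1225244 (3 byte(s))
  byte[11]=0xF1 cont=1 payload=0x71=113: acc |= 113<<0 -> acc=113 shift=7
  byte[12]=0xE1 cont=1 payload=0x61=97: acc |= 97<<7 -> acc=12529 shift=14
  byte[13]=0xF0 cont=1 payload=0x70=112: acc |= 112<<14 -> acc=1847537 shift=21
  byte[14]=0x0D cont=0 payload=0x0D=13: acc |= 13<<21 -> acc=29110513 shift=28 [end]
Varint 5: bytes[11:15] = F1 E1 F0 0D -> value 29110513 (4 byte(s))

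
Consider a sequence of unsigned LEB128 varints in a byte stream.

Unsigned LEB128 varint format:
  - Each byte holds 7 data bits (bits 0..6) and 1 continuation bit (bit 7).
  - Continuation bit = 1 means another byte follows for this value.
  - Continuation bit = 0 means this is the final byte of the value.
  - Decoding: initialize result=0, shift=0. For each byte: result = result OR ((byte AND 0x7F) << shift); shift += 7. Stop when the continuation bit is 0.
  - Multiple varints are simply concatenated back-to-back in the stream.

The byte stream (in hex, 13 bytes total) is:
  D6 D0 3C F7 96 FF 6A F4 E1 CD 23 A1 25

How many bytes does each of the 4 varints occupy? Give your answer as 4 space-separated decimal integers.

Answer: 3 4 4 2

Derivation:
  byte[0]=0xD6 cont=1 payload=0x56=86: acc |= 86<<0 -> acc=86 shift=7
  byte[1]=0xD0 cont=1 payload=0x50=80: acc |= 80<<7 -> acc=10326 shift=14
  byte[2]=0x3C cont=0 payload=0x3C=60: acc |= 60<<14 -> acc=993366 shift=21 [end]
Varint 1: bytes[0:3] = D6 D0 3C -> value 993366 (3 byte(s))
  byte[3]=0xF7 cont=1 payload=0x77=119: acc |= 119<<0 -> acc=119 shift=7
  byte[4]=0x96 cont=1 payload=0x16=22: acc |= 22<<7 -> acc=2935 shift=14
  byte[5]=0xFF cont=1 payload=0x7F=127: acc |= 127<<14 -> acc=2083703 shift=21
  byte[6]=0x6A cont=0 payload=0x6A=106: acc |= 106<<21 -> acc=224381815 shift=28 [end]
Varint 2: bytes[3:7] = F7 96 FF 6A -> value 224381815 (4 byte(s))
  byte[7]=0xF4 cont=1 payload=0x74=116: acc |= 116<<0 -> acc=116 shift=7
  byte[8]=0xE1 cont=1 payload=0x61=97: acc |= 97<<7 -> acc=12532 shift=14
  byte[9]=0xCD cont=1 payload=0x4D=77: acc |= 77<<14 -> acc=1274100 shift=21
  byte[10]=0x23 cont=0 payload=0x23=35: acc |= 35<<21 -> acc=74674420 shift=28 [end]
Varint 3: bytes[7:11] = F4 E1 CD 23 -> value 74674420 (4 byte(s))
  byte[11]=0xA1 cont=1 payload=0x21=33: acc |= 33<<0 -> acc=33 shift=7
  byte[12]=0x25 cont=0 payload=0x25=37: acc |= 37<<7 -> acc=4769 shift=14 [end]
Varint 4: bytes[11:13] = A1 25 -> value 4769 (2 byte(s))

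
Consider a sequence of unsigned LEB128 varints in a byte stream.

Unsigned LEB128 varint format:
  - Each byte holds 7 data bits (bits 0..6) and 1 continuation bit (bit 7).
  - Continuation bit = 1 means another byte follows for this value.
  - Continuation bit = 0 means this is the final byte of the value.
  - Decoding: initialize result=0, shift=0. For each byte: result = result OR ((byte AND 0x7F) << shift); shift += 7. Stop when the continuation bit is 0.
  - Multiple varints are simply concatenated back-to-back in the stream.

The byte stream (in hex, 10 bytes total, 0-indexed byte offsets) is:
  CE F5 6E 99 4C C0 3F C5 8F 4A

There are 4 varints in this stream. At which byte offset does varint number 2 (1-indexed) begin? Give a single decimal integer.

Answer: 3

Derivation:
  byte[0]=0xCE cont=1 payload=0x4E=78: acc |= 78<<0 -> acc=78 shift=7
  byte[1]=0xF5 cont=1 payload=0x75=117: acc |= 117<<7 -> acc=15054 shift=14
  byte[2]=0x6E cont=0 payload=0x6E=110: acc |= 110<<14 -> acc=1817294 shift=21 [end]
Varint 1: bytes[0:3] = CE F5 6E -> value 1817294 (3 byte(s))
  byte[3]=0x99 cont=1 payload=0x19=25: acc |= 25<<0 -> acc=25 shift=7
  byte[4]=0x4C cont=0 payload=0x4C=76: acc |= 76<<7 -> acc=9753 shift=14 [end]
Varint 2: bytes[3:5] = 99 4C -> value 9753 (2 byte(s))
  byte[5]=0xC0 cont=1 payload=0x40=64: acc |= 64<<0 -> acc=64 shift=7
  byte[6]=0x3F cont=0 payload=0x3F=63: acc |= 63<<7 -> acc=8128 shift=14 [end]
Varint 3: bytes[5:7] = C0 3F -> value 8128 (2 byte(s))
  byte[7]=0xC5 cont=1 payload=0x45=69: acc |= 69<<0 -> acc=69 shift=7
  byte[8]=0x8F cont=1 payload=0x0F=15: acc |= 15<<7 -> acc=1989 shift=14
  byte[9]=0x4A cont=0 payload=0x4A=74: acc |= 74<<14 -> acc=1214405 shift=21 [end]
Varint 4: bytes[7:10] = C5 8F 4A -> value 1214405 (3 byte(s))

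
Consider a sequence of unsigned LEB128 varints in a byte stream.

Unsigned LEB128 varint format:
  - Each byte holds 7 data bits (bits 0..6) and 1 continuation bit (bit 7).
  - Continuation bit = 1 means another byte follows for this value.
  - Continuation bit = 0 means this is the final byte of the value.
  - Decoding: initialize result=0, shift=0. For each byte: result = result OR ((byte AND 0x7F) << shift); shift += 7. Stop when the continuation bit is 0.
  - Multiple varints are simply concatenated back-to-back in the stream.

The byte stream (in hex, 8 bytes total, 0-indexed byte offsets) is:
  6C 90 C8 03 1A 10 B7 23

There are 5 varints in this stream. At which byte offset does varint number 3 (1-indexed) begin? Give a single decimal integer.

Answer: 4

Derivation:
  byte[0]=0x6C cont=0 payload=0x6C=108: acc |= 108<<0 -> acc=108 shift=7 [end]
Varint 1: bytes[0:1] = 6C -> value 108 (1 byte(s))
  byte[1]=0x90 cont=1 payload=0x10=16: acc |= 16<<0 -> acc=16 shift=7
  byte[2]=0xC8 cont=1 payload=0x48=72: acc |= 72<<7 -> acc=9232 shift=14
  byte[3]=0x03 cont=0 payload=0x03=3: acc |= 3<<14 -> acc=58384 shift=21 [end]
Varint 2: bytes[1:4] = 90 C8 03 -> value 58384 (3 byte(s))
  byte[4]=0x1A cont=0 payload=0x1A=26: acc |= 26<<0 -> acc=26 shift=7 [end]
Varint 3: bytes[4:5] = 1A -> value 26 (1 byte(s))
  byte[5]=0x10 cont=0 payload=0x10=16: acc |= 16<<0 -> acc=16 shift=7 [end]
Varint 4: bytes[5:6] = 10 -> value 16 (1 byte(s))
  byte[6]=0xB7 cont=1 payload=0x37=55: acc |= 55<<0 -> acc=55 shift=7
  byte[7]=0x23 cont=0 payload=0x23=35: acc |= 35<<7 -> acc=4535 shift=14 [end]
Varint 5: bytes[6:8] = B7 23 -> value 4535 (2 byte(s))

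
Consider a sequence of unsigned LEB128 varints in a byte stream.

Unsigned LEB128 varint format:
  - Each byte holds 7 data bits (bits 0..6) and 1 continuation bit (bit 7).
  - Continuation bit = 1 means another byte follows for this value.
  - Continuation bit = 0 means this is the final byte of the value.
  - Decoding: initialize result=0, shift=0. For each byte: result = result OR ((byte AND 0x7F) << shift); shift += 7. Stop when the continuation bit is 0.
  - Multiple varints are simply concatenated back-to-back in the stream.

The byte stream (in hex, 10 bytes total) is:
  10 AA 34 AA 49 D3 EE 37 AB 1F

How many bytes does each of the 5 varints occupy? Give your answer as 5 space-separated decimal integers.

  byte[0]=0x10 cont=0 payload=0x10=16: acc |= 16<<0 -> acc=16 shift=7 [end]
Varint 1: bytes[0:1] = 10 -> value 16 (1 byte(s))
  byte[1]=0xAA cont=1 payload=0x2A=42: acc |= 42<<0 -> acc=42 shift=7
  byte[2]=0x34 cont=0 payload=0x34=52: acc |= 52<<7 -> acc=6698 shift=14 [end]
Varint 2: bytes[1:3] = AA 34 -> value 6698 (2 byte(s))
  byte[3]=0xAA cont=1 payload=0x2A=42: acc |= 42<<0 -> acc=42 shift=7
  byte[4]=0x49 cont=0 payload=0x49=73: acc |= 73<<7 -> acc=9386 shift=14 [end]
Varint 3: bytes[3:5] = AA 49 -> value 9386 (2 byte(s))
  byte[5]=0xD3 cont=1 payload=0x53=83: acc |= 83<<0 -> acc=83 shift=7
  byte[6]=0xEE cont=1 payload=0x6E=110: acc |= 110<<7 -> acc=14163 shift=14
  byte[7]=0x37 cont=0 payload=0x37=55: acc |= 55<<14 -> acc=915283 shift=21 [end]
Varint 4: bytes[5:8] = D3 EE 37 -> value 915283 (3 byte(s))
  byte[8]=0xAB cont=1 payload=0x2B=43: acc |= 43<<0 -> acc=43 shift=7
  byte[9]=0x1F cont=0 payload=0x1F=31: acc |= 31<<7 -> acc=4011 shift=14 [end]
Varint 5: bytes[8:10] = AB 1F -> value 4011 (2 byte(s))

Answer: 1 2 2 3 2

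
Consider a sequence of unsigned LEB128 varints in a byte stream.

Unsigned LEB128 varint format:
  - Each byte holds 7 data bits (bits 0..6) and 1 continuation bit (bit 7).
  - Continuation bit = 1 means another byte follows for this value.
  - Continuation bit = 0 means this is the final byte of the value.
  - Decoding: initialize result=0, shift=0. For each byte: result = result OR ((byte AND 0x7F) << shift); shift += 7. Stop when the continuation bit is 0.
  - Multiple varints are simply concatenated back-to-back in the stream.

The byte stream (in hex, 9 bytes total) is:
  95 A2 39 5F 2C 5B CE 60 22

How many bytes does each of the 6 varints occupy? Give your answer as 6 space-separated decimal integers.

  byte[0]=0x95 cont=1 payload=0x15=21: acc |= 21<<0 -> acc=21 shift=7
  byte[1]=0xA2 cont=1 payload=0x22=34: acc |= 34<<7 -> acc=4373 shift=14
  byte[2]=0x39 cont=0 payload=0x39=57: acc |= 57<<14 -> acc=938261 shift=21 [end]
Varint 1: bytes[0:3] = 95 A2 39 -> value 938261 (3 byte(s))
  byte[3]=0x5F cont=0 payload=0x5F=95: acc |= 95<<0 -> acc=95 shift=7 [end]
Varint 2: bytes[3:4] = 5F -> value 95 (1 byte(s))
  byte[4]=0x2C cont=0 payload=0x2C=44: acc |= 44<<0 -> acc=44 shift=7 [end]
Varint 3: bytes[4:5] = 2C -> value 44 (1 byte(s))
  byte[5]=0x5B cont=0 payload=0x5B=91: acc |= 91<<0 -> acc=91 shift=7 [end]
Varint 4: bytes[5:6] = 5B -> value 91 (1 byte(s))
  byte[6]=0xCE cont=1 payload=0x4E=78: acc |= 78<<0 -> acc=78 shift=7
  byte[7]=0x60 cont=0 payload=0x60=96: acc |= 96<<7 -> acc=12366 shift=14 [end]
Varint 5: bytes[6:8] = CE 60 -> value 12366 (2 byte(s))
  byte[8]=0x22 cont=0 payload=0x22=34: acc |= 34<<0 -> acc=34 shift=7 [end]
Varint 6: bytes[8:9] = 22 -> value 34 (1 byte(s))

Answer: 3 1 1 1 2 1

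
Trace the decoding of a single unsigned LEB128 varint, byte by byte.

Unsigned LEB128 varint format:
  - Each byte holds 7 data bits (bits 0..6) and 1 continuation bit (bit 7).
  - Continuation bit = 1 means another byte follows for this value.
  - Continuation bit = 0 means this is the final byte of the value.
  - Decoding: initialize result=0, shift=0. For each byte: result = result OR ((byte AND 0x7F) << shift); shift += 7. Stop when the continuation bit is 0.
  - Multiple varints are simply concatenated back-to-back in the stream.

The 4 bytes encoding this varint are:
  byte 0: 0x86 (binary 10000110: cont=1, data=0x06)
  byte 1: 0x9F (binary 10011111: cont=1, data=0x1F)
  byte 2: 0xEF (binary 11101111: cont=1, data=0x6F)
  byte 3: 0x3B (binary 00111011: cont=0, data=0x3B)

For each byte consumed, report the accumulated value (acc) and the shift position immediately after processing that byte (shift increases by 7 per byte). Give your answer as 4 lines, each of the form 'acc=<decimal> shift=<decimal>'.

Answer: acc=6 shift=7
acc=3974 shift=14
acc=1822598 shift=21
acc=125554566 shift=28

Derivation:
byte 0=0x86: payload=0x06=6, contrib = 6<<0 = 6; acc -> 6, shift -> 7
byte 1=0x9F: payload=0x1F=31, contrib = 31<<7 = 3968; acc -> 3974, shift -> 14
byte 2=0xEF: payload=0x6F=111, contrib = 111<<14 = 1818624; acc -> 1822598, shift -> 21
byte 3=0x3B: payload=0x3B=59, contrib = 59<<21 = 123731968; acc -> 125554566, shift -> 28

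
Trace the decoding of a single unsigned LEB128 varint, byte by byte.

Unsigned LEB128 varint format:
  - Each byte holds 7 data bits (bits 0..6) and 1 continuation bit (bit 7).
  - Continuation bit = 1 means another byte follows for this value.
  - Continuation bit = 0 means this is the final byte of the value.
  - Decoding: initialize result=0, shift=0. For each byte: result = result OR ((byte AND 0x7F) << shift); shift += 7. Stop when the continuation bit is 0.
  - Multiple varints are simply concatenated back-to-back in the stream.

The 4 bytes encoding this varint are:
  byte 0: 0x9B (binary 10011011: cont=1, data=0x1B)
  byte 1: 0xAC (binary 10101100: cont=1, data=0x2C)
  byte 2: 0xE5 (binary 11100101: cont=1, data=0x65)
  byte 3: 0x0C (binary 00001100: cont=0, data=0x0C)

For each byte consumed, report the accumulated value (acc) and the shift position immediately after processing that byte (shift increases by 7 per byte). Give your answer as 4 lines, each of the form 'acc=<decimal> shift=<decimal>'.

Answer: acc=27 shift=7
acc=5659 shift=14
acc=1660443 shift=21
acc=26826267 shift=28

Derivation:
byte 0=0x9B: payload=0x1B=27, contrib = 27<<0 = 27; acc -> 27, shift -> 7
byte 1=0xAC: payload=0x2C=44, contrib = 44<<7 = 5632; acc -> 5659, shift -> 14
byte 2=0xE5: payload=0x65=101, contrib = 101<<14 = 1654784; acc -> 1660443, shift -> 21
byte 3=0x0C: payload=0x0C=12, contrib = 12<<21 = 25165824; acc -> 26826267, shift -> 28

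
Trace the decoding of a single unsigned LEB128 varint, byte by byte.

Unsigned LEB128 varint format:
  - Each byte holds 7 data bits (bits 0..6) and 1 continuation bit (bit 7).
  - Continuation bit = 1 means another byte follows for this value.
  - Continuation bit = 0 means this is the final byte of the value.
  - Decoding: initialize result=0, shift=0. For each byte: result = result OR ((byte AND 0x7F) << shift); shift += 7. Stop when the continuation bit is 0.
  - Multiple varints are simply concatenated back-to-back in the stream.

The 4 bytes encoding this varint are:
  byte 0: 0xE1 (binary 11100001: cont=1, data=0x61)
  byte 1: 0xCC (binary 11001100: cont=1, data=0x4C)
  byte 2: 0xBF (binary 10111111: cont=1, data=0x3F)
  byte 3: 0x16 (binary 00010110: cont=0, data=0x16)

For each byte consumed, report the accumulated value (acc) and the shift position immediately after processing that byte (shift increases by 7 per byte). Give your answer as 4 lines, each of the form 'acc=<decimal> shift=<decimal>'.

Answer: acc=97 shift=7
acc=9825 shift=14
acc=1042017 shift=21
acc=47179361 shift=28

Derivation:
byte 0=0xE1: payload=0x61=97, contrib = 97<<0 = 97; acc -> 97, shift -> 7
byte 1=0xCC: payload=0x4C=76, contrib = 76<<7 = 9728; acc -> 9825, shift -> 14
byte 2=0xBF: payload=0x3F=63, contrib = 63<<14 = 1032192; acc -> 1042017, shift -> 21
byte 3=0x16: payload=0x16=22, contrib = 22<<21 = 46137344; acc -> 47179361, shift -> 28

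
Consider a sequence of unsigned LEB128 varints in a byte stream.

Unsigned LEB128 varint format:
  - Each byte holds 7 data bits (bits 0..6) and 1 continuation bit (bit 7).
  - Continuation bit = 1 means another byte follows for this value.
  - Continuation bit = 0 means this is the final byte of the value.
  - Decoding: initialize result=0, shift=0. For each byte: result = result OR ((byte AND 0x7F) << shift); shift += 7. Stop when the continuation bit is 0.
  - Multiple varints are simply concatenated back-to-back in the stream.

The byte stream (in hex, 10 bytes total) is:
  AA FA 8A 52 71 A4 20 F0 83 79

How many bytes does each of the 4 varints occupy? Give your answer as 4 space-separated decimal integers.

Answer: 4 1 2 3

Derivation:
  byte[0]=0xAA cont=1 payload=0x2A=42: acc |= 42<<0 -> acc=42 shift=7
  byte[1]=0xFA cont=1 payload=0x7A=122: acc |= 122<<7 -> acc=15658 shift=14
  byte[2]=0x8A cont=1 payload=0x0A=10: acc |= 10<<14 -> acc=179498 shift=21
  byte[3]=0x52 cont=0 payload=0x52=82: acc |= 82<<21 -> acc=172145962 shift=28 [end]
Varint 1: bytes[0:4] = AA FA 8A 52 -> value 172145962 (4 byte(s))
  byte[4]=0x71 cont=0 payload=0x71=113: acc |= 113<<0 -> acc=113 shift=7 [end]
Varint 2: bytes[4:5] = 71 -> value 113 (1 byte(s))
  byte[5]=0xA4 cont=1 payload=0x24=36: acc |= 36<<0 -> acc=36 shift=7
  byte[6]=0x20 cont=0 payload=0x20=32: acc |= 32<<7 -> acc=4132 shift=14 [end]
Varint 3: bytes[5:7] = A4 20 -> value 4132 (2 byte(s))
  byte[7]=0xF0 cont=1 payload=0x70=112: acc |= 112<<0 -> acc=112 shift=7
  byte[8]=0x83 cont=1 payload=0x03=3: acc |= 3<<7 -> acc=496 shift=14
  byte[9]=0x79 cont=0 payload=0x79=121: acc |= 121<<14 -> acc=1982960 shift=21 [end]
Varint 4: bytes[7:10] = F0 83 79 -> value 1982960 (3 byte(s))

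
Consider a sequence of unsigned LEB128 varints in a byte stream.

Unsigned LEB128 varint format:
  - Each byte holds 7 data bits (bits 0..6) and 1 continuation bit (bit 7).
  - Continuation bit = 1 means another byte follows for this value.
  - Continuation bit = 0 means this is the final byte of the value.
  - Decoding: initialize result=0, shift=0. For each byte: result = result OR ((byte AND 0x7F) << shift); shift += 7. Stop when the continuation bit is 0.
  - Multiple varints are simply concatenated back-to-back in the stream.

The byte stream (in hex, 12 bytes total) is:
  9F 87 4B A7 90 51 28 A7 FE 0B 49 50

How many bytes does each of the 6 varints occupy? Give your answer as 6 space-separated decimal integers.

  byte[0]=0x9F cont=1 payload=0x1F=31: acc |= 31<<0 -> acc=31 shift=7
  byte[1]=0x87 cont=1 payload=0x07=7: acc |= 7<<7 -> acc=927 shift=14
  byte[2]=0x4B cont=0 payload=0x4B=75: acc |= 75<<14 -> acc=1229727 shift=21 [end]
Varint 1: bytes[0:3] = 9F 87 4B -> value 1229727 (3 byte(s))
  byte[3]=0xA7 cont=1 payload=0x27=39: acc |= 39<<0 -> acc=39 shift=7
  byte[4]=0x90 cont=1 payload=0x10=16: acc |= 16<<7 -> acc=2087 shift=14
  byte[5]=0x51 cont=0 payload=0x51=81: acc |= 81<<14 -> acc=1329191 shift=21 [end]
Varint 2: bytes[3:6] = A7 90 51 -> value 1329191 (3 byte(s))
  byte[6]=0x28 cont=0 payload=0x28=40: acc |= 40<<0 -> acc=40 shift=7 [end]
Varint 3: bytes[6:7] = 28 -> value 40 (1 byte(s))
  byte[7]=0xA7 cont=1 payload=0x27=39: acc |= 39<<0 -> acc=39 shift=7
  byte[8]=0xFE cont=1 payload=0x7E=126: acc |= 126<<7 -> acc=16167 shift=14
  byte[9]=0x0B cont=0 payload=0x0B=11: acc |= 11<<14 -> acc=196391 shift=21 [end]
Varint 4: bytes[7:10] = A7 FE 0B -> value 196391 (3 byte(s))
  byte[10]=0x49 cont=0 payload=0x49=73: acc |= 73<<0 -> acc=73 shift=7 [end]
Varint 5: bytes[10:11] = 49 -> value 73 (1 byte(s))
  byte[11]=0x50 cont=0 payload=0x50=80: acc |= 80<<0 -> acc=80 shift=7 [end]
Varint 6: bytes[11:12] = 50 -> value 80 (1 byte(s))

Answer: 3 3 1 3 1 1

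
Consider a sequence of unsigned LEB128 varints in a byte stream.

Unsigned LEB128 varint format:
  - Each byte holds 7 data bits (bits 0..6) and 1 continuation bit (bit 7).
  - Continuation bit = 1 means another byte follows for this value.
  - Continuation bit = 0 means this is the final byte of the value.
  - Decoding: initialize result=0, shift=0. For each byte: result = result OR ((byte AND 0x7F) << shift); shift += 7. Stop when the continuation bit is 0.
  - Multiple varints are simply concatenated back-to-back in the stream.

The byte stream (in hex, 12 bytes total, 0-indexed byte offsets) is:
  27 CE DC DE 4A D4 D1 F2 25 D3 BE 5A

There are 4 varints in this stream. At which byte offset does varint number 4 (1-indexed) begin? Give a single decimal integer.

Answer: 9

Derivation:
  byte[0]=0x27 cont=0 payload=0x27=39: acc |= 39<<0 -> acc=39 shift=7 [end]
Varint 1: bytes[0:1] = 27 -> value 39 (1 byte(s))
  byte[1]=0xCE cont=1 payload=0x4E=78: acc |= 78<<0 -> acc=78 shift=7
  byte[2]=0xDC cont=1 payload=0x5C=92: acc |= 92<<7 -> acc=11854 shift=14
  byte[3]=0xDE cont=1 payload=0x5E=94: acc |= 94<<14 -> acc=1551950 shift=21
  byte[4]=0x4A cont=0 payload=0x4A=74: acc |= 74<<21 -> acc=156741198 shift=28 [end]
Varint 2: bytes[1:5] = CE DC DE 4A -> value 156741198 (4 byte(s))
  byte[5]=0xD4 cont=1 payload=0x54=84: acc |= 84<<0 -> acc=84 shift=7
  byte[6]=0xD1 cont=1 payload=0x51=81: acc |= 81<<7 -> acc=10452 shift=14
  byte[7]=0xF2 cont=1 payload=0x72=114: acc |= 114<<14 -> acc=1878228 shift=21
  byte[8]=0x25 cont=0 payload=0x25=37: acc |= 37<<21 -> acc=79472852 shift=28 [end]
Varint 3: bytes[5:9] = D4 D1 F2 25 -> value 79472852 (4 byte(s))
  byte[9]=0xD3 cont=1 payload=0x53=83: acc |= 83<<0 -> acc=83 shift=7
  byte[10]=0xBE cont=1 payload=0x3E=62: acc |= 62<<7 -> acc=8019 shift=14
  byte[11]=0x5A cont=0 payload=0x5A=90: acc |= 90<<14 -> acc=1482579 shift=21 [end]
Varint 4: bytes[9:12] = D3 BE 5A -> value 1482579 (3 byte(s))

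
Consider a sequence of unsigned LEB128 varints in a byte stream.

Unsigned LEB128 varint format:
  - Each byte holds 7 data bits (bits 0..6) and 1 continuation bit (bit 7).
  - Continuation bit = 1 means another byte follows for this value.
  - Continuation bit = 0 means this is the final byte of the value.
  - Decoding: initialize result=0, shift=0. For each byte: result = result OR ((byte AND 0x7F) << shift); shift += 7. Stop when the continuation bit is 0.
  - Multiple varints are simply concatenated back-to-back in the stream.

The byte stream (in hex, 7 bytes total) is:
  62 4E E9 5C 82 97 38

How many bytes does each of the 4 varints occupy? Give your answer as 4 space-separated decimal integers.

Answer: 1 1 2 3

Derivation:
  byte[0]=0x62 cont=0 payload=0x62=98: acc |= 98<<0 -> acc=98 shift=7 [end]
Varint 1: bytes[0:1] = 62 -> value 98 (1 byte(s))
  byte[1]=0x4E cont=0 payload=0x4E=78: acc |= 78<<0 -> acc=78 shift=7 [end]
Varint 2: bytes[1:2] = 4E -> value 78 (1 byte(s))
  byte[2]=0xE9 cont=1 payload=0x69=105: acc |= 105<<0 -> acc=105 shift=7
  byte[3]=0x5C cont=0 payload=0x5C=92: acc |= 92<<7 -> acc=11881 shift=14 [end]
Varint 3: bytes[2:4] = E9 5C -> value 11881 (2 byte(s))
  byte[4]=0x82 cont=1 payload=0x02=2: acc |= 2<<0 -> acc=2 shift=7
  byte[5]=0x97 cont=1 payload=0x17=23: acc |= 23<<7 -> acc=2946 shift=14
  byte[6]=0x38 cont=0 payload=0x38=56: acc |= 56<<14 -> acc=920450 shift=21 [end]
Varint 4: bytes[4:7] = 82 97 38 -> value 920450 (3 byte(s))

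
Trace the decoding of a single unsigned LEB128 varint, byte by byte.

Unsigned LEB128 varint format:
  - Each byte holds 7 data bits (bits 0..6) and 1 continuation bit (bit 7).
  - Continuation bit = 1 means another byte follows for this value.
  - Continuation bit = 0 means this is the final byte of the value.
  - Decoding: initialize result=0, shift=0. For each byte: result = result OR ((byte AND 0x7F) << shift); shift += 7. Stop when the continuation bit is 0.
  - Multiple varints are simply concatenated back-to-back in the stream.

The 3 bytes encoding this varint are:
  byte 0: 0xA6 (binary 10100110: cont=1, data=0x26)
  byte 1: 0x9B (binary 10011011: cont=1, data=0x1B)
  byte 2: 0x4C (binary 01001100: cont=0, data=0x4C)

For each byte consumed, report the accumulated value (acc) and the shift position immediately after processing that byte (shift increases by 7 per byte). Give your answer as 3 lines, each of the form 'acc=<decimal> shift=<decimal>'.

byte 0=0xA6: payload=0x26=38, contrib = 38<<0 = 38; acc -> 38, shift -> 7
byte 1=0x9B: payload=0x1B=27, contrib = 27<<7 = 3456; acc -> 3494, shift -> 14
byte 2=0x4C: payload=0x4C=76, contrib = 76<<14 = 1245184; acc -> 1248678, shift -> 21

Answer: acc=38 shift=7
acc=3494 shift=14
acc=1248678 shift=21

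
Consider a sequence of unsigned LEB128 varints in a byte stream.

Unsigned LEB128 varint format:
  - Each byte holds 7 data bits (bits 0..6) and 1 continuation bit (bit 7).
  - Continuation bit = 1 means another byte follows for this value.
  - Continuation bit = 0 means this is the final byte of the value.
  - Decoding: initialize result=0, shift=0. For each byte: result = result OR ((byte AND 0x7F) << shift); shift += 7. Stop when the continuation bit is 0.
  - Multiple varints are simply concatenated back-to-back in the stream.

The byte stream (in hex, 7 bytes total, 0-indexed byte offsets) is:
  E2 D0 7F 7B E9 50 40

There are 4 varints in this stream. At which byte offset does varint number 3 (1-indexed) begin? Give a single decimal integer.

  byte[0]=0xE2 cont=1 payload=0x62=98: acc |= 98<<0 -> acc=98 shift=7
  byte[1]=0xD0 cont=1 payload=0x50=80: acc |= 80<<7 -> acc=10338 shift=14
  byte[2]=0x7F cont=0 payload=0x7F=127: acc |= 127<<14 -> acc=2091106 shift=21 [end]
Varint 1: bytes[0:3] = E2 D0 7F -> value 2091106 (3 byte(s))
  byte[3]=0x7B cont=0 payload=0x7B=123: acc |= 123<<0 -> acc=123 shift=7 [end]
Varint 2: bytes[3:4] = 7B -> value 123 (1 byte(s))
  byte[4]=0xE9 cont=1 payload=0x69=105: acc |= 105<<0 -> acc=105 shift=7
  byte[5]=0x50 cont=0 payload=0x50=80: acc |= 80<<7 -> acc=10345 shift=14 [end]
Varint 3: bytes[4:6] = E9 50 -> value 10345 (2 byte(s))
  byte[6]=0x40 cont=0 payload=0x40=64: acc |= 64<<0 -> acc=64 shift=7 [end]
Varint 4: bytes[6:7] = 40 -> value 64 (1 byte(s))

Answer: 4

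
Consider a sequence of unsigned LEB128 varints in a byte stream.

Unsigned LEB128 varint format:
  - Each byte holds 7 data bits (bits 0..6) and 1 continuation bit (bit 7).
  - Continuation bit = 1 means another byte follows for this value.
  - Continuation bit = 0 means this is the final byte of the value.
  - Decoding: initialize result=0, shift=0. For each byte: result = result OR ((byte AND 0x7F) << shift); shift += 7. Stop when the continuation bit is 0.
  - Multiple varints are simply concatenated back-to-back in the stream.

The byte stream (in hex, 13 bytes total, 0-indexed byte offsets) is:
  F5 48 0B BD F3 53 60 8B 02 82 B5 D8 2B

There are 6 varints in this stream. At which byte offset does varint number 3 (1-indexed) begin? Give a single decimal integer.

Answer: 3

Derivation:
  byte[0]=0xF5 cont=1 payload=0x75=117: acc |= 117<<0 -> acc=117 shift=7
  byte[1]=0x48 cont=0 payload=0x48=72: acc |= 72<<7 -> acc=9333 shift=14 [end]
Varint 1: bytes[0:2] = F5 48 -> value 9333 (2 byte(s))
  byte[2]=0x0B cont=0 payload=0x0B=11: acc |= 11<<0 -> acc=11 shift=7 [end]
Varint 2: bytes[2:3] = 0B -> value 11 (1 byte(s))
  byte[3]=0xBD cont=1 payload=0x3D=61: acc |= 61<<0 -> acc=61 shift=7
  byte[4]=0xF3 cont=1 payload=0x73=115: acc |= 115<<7 -> acc=14781 shift=14
  byte[5]=0x53 cont=0 payload=0x53=83: acc |= 83<<14 -> acc=1374653 shift=21 [end]
Varint 3: bytes[3:6] = BD F3 53 -> value 1374653 (3 byte(s))
  byte[6]=0x60 cont=0 payload=0x60=96: acc |= 96<<0 -> acc=96 shift=7 [end]
Varint 4: bytes[6:7] = 60 -> value 96 (1 byte(s))
  byte[7]=0x8B cont=1 payload=0x0B=11: acc |= 11<<0 -> acc=11 shift=7
  byte[8]=0x02 cont=0 payload=0x02=2: acc |= 2<<7 -> acc=267 shift=14 [end]
Varint 5: bytes[7:9] = 8B 02 -> value 267 (2 byte(s))
  byte[9]=0x82 cont=1 payload=0x02=2: acc |= 2<<0 -> acc=2 shift=7
  byte[10]=0xB5 cont=1 payload=0x35=53: acc |= 53<<7 -> acc=6786 shift=14
  byte[11]=0xD8 cont=1 payload=0x58=88: acc |= 88<<14 -> acc=1448578 shift=21
  byte[12]=0x2B cont=0 payload=0x2B=43: acc |= 43<<21 -> acc=91626114 shift=28 [end]
Varint 6: bytes[9:13] = 82 B5 D8 2B -> value 91626114 (4 byte(s))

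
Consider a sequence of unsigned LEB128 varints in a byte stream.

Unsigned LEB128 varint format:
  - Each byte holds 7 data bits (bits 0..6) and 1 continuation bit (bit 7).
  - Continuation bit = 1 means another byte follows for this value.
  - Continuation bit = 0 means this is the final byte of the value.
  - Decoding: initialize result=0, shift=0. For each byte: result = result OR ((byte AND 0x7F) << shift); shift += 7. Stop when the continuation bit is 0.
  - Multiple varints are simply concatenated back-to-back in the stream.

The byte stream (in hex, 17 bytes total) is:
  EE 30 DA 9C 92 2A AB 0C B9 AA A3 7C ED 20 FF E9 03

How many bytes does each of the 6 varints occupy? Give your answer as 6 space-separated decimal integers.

Answer: 2 4 2 4 2 3

Derivation:
  byte[0]=0xEE cont=1 payload=0x6E=110: acc |= 110<<0 -> acc=110 shift=7
  byte[1]=0x30 cont=0 payload=0x30=48: acc |= 48<<7 -> acc=6254 shift=14 [end]
Varint 1: bytes[0:2] = EE 30 -> value 6254 (2 byte(s))
  byte[2]=0xDA cont=1 payload=0x5A=90: acc |= 90<<0 -> acc=90 shift=7
  byte[3]=0x9C cont=1 payload=0x1C=28: acc |= 28<<7 -> acc=3674 shift=14
  byte[4]=0x92 cont=1 payload=0x12=18: acc |= 18<<14 -> acc=298586 shift=21
  byte[5]=0x2A cont=0 payload=0x2A=42: acc |= 42<<21 -> acc=88378970 shift=28 [end]
Varint 2: bytes[2:6] = DA 9C 92 2A -> value 88378970 (4 byte(s))
  byte[6]=0xAB cont=1 payload=0x2B=43: acc |= 43<<0 -> acc=43 shift=7
  byte[7]=0x0C cont=0 payload=0x0C=12: acc |= 12<<7 -> acc=1579 shift=14 [end]
Varint 3: bytes[6:8] = AB 0C -> value 1579 (2 byte(s))
  byte[8]=0xB9 cont=1 payload=0x39=57: acc |= 57<<0 -> acc=57 shift=7
  byte[9]=0xAA cont=1 payload=0x2A=42: acc |= 42<<7 -> acc=5433 shift=14
  byte[10]=0xA3 cont=1 payload=0x23=35: acc |= 35<<14 -> acc=578873 shift=21
  byte[11]=0x7C cont=0 payload=0x7C=124: acc |= 124<<21 -> acc=260625721 shift=28 [end]
Varint 4: bytes[8:12] = B9 AA A3 7C -> value 260625721 (4 byte(s))
  byte[12]=0xED cont=1 payload=0x6D=109: acc |= 109<<0 -> acc=109 shift=7
  byte[13]=0x20 cont=0 payload=0x20=32: acc |= 32<<7 -> acc=4205 shift=14 [end]
Varint 5: bytes[12:14] = ED 20 -> value 4205 (2 byte(s))
  byte[14]=0xFF cont=1 payload=0x7F=127: acc |= 127<<0 -> acc=127 shift=7
  byte[15]=0xE9 cont=1 payload=0x69=105: acc |= 105<<7 -> acc=13567 shift=14
  byte[16]=0x03 cont=0 payload=0x03=3: acc |= 3<<14 -> acc=62719 shift=21 [end]
Varint 6: bytes[14:17] = FF E9 03 -> value 62719 (3 byte(s))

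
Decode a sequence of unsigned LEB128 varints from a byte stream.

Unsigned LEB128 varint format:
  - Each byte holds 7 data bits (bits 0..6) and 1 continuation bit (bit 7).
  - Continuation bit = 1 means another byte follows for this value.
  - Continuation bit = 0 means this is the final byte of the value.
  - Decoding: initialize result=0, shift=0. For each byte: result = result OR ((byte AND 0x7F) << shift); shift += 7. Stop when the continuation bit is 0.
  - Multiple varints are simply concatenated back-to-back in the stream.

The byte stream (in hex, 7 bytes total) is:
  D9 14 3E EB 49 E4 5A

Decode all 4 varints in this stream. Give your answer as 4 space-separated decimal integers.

Answer: 2649 62 9451 11620

Derivation:
  byte[0]=0xD9 cont=1 payload=0x59=89: acc |= 89<<0 -> acc=89 shift=7
  byte[1]=0x14 cont=0 payload=0x14=20: acc |= 20<<7 -> acc=2649 shift=14 [end]
Varint 1: bytes[0:2] = D9 14 -> value 2649 (2 byte(s))
  byte[2]=0x3E cont=0 payload=0x3E=62: acc |= 62<<0 -> acc=62 shift=7 [end]
Varint 2: bytes[2:3] = 3E -> value 62 (1 byte(s))
  byte[3]=0xEB cont=1 payload=0x6B=107: acc |= 107<<0 -> acc=107 shift=7
  byte[4]=0x49 cont=0 payload=0x49=73: acc |= 73<<7 -> acc=9451 shift=14 [end]
Varint 3: bytes[3:5] = EB 49 -> value 9451 (2 byte(s))
  byte[5]=0xE4 cont=1 payload=0x64=100: acc |= 100<<0 -> acc=100 shift=7
  byte[6]=0x5A cont=0 payload=0x5A=90: acc |= 90<<7 -> acc=11620 shift=14 [end]
Varint 4: bytes[5:7] = E4 5A -> value 11620 (2 byte(s))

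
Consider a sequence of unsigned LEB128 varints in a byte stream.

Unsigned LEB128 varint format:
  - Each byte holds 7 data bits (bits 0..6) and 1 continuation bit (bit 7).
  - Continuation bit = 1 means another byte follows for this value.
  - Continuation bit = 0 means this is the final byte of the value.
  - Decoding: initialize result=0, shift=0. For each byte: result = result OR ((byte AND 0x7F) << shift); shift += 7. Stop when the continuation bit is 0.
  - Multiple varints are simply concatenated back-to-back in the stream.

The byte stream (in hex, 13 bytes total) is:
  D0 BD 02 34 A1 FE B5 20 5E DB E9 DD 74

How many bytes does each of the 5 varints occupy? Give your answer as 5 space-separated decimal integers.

Answer: 3 1 4 1 4

Derivation:
  byte[0]=0xD0 cont=1 payload=0x50=80: acc |= 80<<0 -> acc=80 shift=7
  byte[1]=0xBD cont=1 payload=0x3D=61: acc |= 61<<7 -> acc=7888 shift=14
  byte[2]=0x02 cont=0 payload=0x02=2: acc |= 2<<14 -> acc=40656 shift=21 [end]
Varint 1: bytes[0:3] = D0 BD 02 -> value 40656 (3 byte(s))
  byte[3]=0x34 cont=0 payload=0x34=52: acc |= 52<<0 -> acc=52 shift=7 [end]
Varint 2: bytes[3:4] = 34 -> value 52 (1 byte(s))
  byte[4]=0xA1 cont=1 payload=0x21=33: acc |= 33<<0 -> acc=33 shift=7
  byte[5]=0xFE cont=1 payload=0x7E=126: acc |= 126<<7 -> acc=16161 shift=14
  byte[6]=0xB5 cont=1 payload=0x35=53: acc |= 53<<14 -> acc=884513 shift=21
  byte[7]=0x20 cont=0 payload=0x20=32: acc |= 32<<21 -> acc=67993377 shift=28 [end]
Varint 3: bytes[4:8] = A1 FE B5 20 -> value 67993377 (4 byte(s))
  byte[8]=0x5E cont=0 payload=0x5E=94: acc |= 94<<0 -> acc=94 shift=7 [end]
Varint 4: bytes[8:9] = 5E -> value 94 (1 byte(s))
  byte[9]=0xDB cont=1 payload=0x5B=91: acc |= 91<<0 -> acc=91 shift=7
  byte[10]=0xE9 cont=1 payload=0x69=105: acc |= 105<<7 -> acc=13531 shift=14
  byte[11]=0xDD cont=1 payload=0x5D=93: acc |= 93<<14 -> acc=1537243 shift=21
  byte[12]=0x74 cont=0 payload=0x74=116: acc |= 116<<21 -> acc=244806875 shift=28 [end]
Varint 5: bytes[9:13] = DB E9 DD 74 -> value 244806875 (4 byte(s))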